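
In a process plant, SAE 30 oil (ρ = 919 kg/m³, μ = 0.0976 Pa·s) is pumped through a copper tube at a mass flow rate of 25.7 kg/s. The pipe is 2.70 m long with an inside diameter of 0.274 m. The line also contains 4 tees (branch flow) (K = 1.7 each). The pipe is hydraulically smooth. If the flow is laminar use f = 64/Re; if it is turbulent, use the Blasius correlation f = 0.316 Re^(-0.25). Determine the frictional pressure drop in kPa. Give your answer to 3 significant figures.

ΔP ≈ 0.756 kPa

A = πD²/4 = π(0.274)²/4 = 0.05896 m²; mean velocity V = ṁ/(ρA) = 25.7/(919 · 0.05896) = 0.4743 m/s.
Reynolds number Re = ρVD/μ = 919 · 0.4743 · 0.274 / 0.0976 = 1224.
Re < 2300 → laminar flow, so f = 64/Re = 64/1224 = 0.0523 (the turbulent correlation is not needed).
Total minor-loss coefficient ΣK = 4·1.7 = 6.8.
ΔP = [f·L/D + ΣK]·(ρV²/2) = [0.0523·2.7/0.274 + 6.8]·(919·0.4743²/2) = [0.5154 + 6.8]·103.4 = 756.1 Pa.
ΔP = 756.1 Pa = 0.756 kPa.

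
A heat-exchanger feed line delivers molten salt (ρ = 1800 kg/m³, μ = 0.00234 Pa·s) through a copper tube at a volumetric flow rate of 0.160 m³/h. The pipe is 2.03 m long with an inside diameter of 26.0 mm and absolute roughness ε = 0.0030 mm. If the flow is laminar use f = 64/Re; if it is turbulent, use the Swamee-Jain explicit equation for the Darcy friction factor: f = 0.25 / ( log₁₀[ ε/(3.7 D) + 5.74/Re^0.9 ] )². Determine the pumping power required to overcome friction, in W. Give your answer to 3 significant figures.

Q = 0.160 m³/h = 0.160/3600 = 4.444e-05 m³/s.
Cross-sectional area A = πD²/4 = π(0.026)²/4 = 0.0005309 m²; mean velocity V = Q/A = 4.444e-05/0.0005309 = 0.08371 m/s.
Reynolds number Re = ρVD/μ = 1800 · 0.08371 · 0.026 / 0.00234 = 1674.
Re < 2300 → laminar flow, so f = 64/Re = 64/1674 = 0.03823 (the turbulent correlation is not needed).
Darcy-Weisbach: ΔP = f(L/D)(ρV²/2) = 0.03823·(2.03/0.026)·(1800·0.08371²/2) = 0.03823·78.08·6.307 = 18.82 Pa.
Pumping power P = QΔP = 4.444e-05·18.82 = 8.366×10^-4 W = 8.37×10^-4 W.

P ≈ 8.37×10^-4 W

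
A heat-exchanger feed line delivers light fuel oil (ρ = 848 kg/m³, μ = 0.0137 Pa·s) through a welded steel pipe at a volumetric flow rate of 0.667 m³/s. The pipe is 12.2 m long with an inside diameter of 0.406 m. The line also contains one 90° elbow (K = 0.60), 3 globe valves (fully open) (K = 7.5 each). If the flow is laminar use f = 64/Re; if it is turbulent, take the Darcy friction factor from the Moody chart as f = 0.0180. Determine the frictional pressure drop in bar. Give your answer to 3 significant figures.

Cross-sectional area A = πD²/4 = π(0.406)²/4 = 0.1295 m²; mean velocity V = Q/A = 0.667/0.1295 = 5.152 m/s.
Reynolds number Re = ρVD/μ = 848 · 5.152 · 0.406 / 0.0137 = 1.295e+05.
Re > 4000 → turbulent; use the Moody-chart value f = 0.0180.
Total minor-loss coefficient ΣK = 1·0.6 + 3·7.5 = 23.1.
ΔP = [f·L/D + ΣK]·(ρV²/2) = [0.018·12.2/0.406 + 23.1]·(848·5.152²/2) = [0.5409 + 23.1]·1.125e+04 = 2.661e+05 Pa.
ΔP = 2.661e+05 Pa = 2.66 bar.

ΔP ≈ 2.66 bar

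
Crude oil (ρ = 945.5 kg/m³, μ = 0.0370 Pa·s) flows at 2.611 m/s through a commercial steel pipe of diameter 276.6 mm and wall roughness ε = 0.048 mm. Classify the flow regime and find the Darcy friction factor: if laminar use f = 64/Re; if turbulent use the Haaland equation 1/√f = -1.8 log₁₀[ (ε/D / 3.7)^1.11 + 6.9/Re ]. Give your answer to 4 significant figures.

Re = ρVD/μ = 945.5·2.611·0.2766/0.037 = 1.846e+04.
Re > 4000 → turbulent. ε/D = 4.8e-05/0.2766 = 0.000174; Haaland: 1/√f = -1.8 log₁₀[1.57e-05 + 0.000374] = 6.137, so f = 0.02655.

f ≈ 0.02655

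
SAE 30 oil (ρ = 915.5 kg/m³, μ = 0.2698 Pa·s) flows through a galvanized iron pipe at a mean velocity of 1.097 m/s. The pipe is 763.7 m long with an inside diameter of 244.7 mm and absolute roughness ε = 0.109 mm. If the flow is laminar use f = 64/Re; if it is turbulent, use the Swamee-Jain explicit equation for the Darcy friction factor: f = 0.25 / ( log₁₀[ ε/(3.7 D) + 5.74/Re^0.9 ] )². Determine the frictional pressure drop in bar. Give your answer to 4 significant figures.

Reynolds number Re = ρVD/μ = 915.5 · 1.097 · 0.2447 / 0.27 = 910.9.
Re < 2300 → laminar flow, so f = 64/Re = 64/910.9 = 0.07026 (the turbulent correlation is not needed).
Darcy-Weisbach: ΔP = f(L/D)(ρV²/2) = 0.07026·(763.7/0.2447)·(915.5·1.097²/2) = 0.07026·3121·550.9 = 1.208e+05 Pa.
ΔP = 1.208e+05 Pa = 1.208 bar.

ΔP ≈ 1.208 bar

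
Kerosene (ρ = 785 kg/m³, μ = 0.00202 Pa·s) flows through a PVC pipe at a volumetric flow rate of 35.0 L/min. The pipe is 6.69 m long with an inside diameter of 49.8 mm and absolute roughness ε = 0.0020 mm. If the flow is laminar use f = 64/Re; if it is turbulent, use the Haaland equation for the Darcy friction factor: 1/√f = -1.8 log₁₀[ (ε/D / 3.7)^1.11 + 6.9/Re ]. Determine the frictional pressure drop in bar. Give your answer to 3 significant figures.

ΔP ≈ 0.00171 bar

Q = 35.0 L/min = 35.0/60000 = 0.0005833 m³/s.
Cross-sectional area A = πD²/4 = π(0.0498)²/4 = 0.001948 m²; mean velocity V = Q/A = 0.0005833/0.001948 = 0.2995 m/s.
Reynolds number Re = ρVD/μ = 785 · 0.2995 · 0.0498 / 0.00202 = 5796.
Re > 4000 → turbulent. Relative roughness ε/D = 2e-06/0.0498 = 4.02e-05. Haaland: 1/√f = -1.8 log₁₀[(4.02e-05/3.7)^1.11 + 6.9/5796] = -1.8 log₁₀[3.09e-06 + 0.00119] = 5.262, so f = 0.03612.
Darcy-Weisbach: ΔP = f(L/D)(ρV²/2) = 0.03612·(6.69/0.0498)·(785·0.2995²/2) = 0.03612·134.3·35.2 = 170.8 Pa.
ΔP = 170.8 Pa = 0.00171 bar.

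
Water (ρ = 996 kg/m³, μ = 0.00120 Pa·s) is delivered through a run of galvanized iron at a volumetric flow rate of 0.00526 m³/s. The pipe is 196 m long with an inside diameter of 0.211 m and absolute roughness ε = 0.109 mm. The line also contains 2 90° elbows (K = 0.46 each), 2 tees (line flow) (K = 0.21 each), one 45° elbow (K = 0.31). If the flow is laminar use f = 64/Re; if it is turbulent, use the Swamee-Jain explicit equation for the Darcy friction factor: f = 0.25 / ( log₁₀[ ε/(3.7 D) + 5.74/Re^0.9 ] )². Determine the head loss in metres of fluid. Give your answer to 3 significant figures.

h_f ≈ 0.0293 m

Cross-sectional area A = πD²/4 = π(0.211)²/4 = 0.03497 m²; mean velocity V = Q/A = 0.00526/0.03497 = 0.1504 m/s.
Reynolds number Re = ρVD/μ = 996 · 0.1504 · 0.211 / 0.0012 = 2.634e+04.
Re > 4000 → turbulent. Relative roughness ε/D = 0.000109/0.211 = 0.000517. Swamee-Jain: f = 0.25/(log₁₀[0.000517/3.7 + 5.74/2.634e+04^0.9])² = 0.25/(log₁₀[0.00014 + 0.000603])² = 0.25/(-3.129)² = 0.02553.
Total minor-loss coefficient ΣK = 2·0.46 + 2·0.21 + 1·0.31 = 1.65.
ΔP = [f·L/D + ΣK]·(ρV²/2) = [0.02553·196/0.211 + 1.65]·(996·0.1504²/2) = [23.72 + 1.65]·11.27 = 285.8 Pa.
Head loss h_f = ΔP/(ρg) = 285.8/(996·9.81) = 0.0293 m.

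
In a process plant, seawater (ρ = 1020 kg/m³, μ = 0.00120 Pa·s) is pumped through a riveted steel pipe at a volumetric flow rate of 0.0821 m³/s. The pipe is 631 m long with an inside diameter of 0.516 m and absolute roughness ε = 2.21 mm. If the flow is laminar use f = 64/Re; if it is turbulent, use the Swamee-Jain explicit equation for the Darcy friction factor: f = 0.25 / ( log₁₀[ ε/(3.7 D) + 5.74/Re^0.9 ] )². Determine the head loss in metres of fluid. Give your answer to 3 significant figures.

h_f ≈ 0.286 m

Cross-sectional area A = πD²/4 = π(0.516)²/4 = 0.2091 m²; mean velocity V = Q/A = 0.0821/0.2091 = 0.3926 m/s.
Reynolds number Re = ρVD/μ = 1020 · 0.3926 · 0.516 / 0.0012 = 1.722e+05.
Re > 4000 → turbulent. Relative roughness ε/D = 0.00221/0.516 = 0.00428. Swamee-Jain: f = 0.25/(log₁₀[0.00428/3.7 + 5.74/1.722e+05^0.9])² = 0.25/(log₁₀[0.00116 + 0.000111])² = 0.25/(-2.897)² = 0.0298.
Darcy-Weisbach: ΔP = f(L/D)(ρV²/2) = 0.0298·(631/0.516)·(1020·0.3926²/2) = 0.0298·1223·78.61 = 2864 Pa.
Head loss h_f = ΔP/(ρg) = 2864/(1020·9.81) = 0.286 m.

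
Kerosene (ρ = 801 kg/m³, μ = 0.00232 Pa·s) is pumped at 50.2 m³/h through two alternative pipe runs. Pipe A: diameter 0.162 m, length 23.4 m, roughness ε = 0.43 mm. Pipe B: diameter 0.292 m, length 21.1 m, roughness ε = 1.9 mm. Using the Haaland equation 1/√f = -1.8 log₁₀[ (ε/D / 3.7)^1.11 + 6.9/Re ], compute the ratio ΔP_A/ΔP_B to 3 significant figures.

ΔP_A/ΔP_B ≈ 16.6

Pipe A: V = Q/A = 0.01394/0.02061 = 0.6765 m/s; Re = 3.784e+04; ε/D = 0.00265; Haaland → f = 0.02841; ΔP_A = f(L/D)(ρV²/2) = 752.2 Pa.
Pipe B: V = Q/A = 0.01394/0.06697 = 0.2082 m/s; Re = 2.099e+04; ε/D = 0.00651; Haaland → f = 0.03621; ΔP_B = f(L/D)(ρV²/2) = 45.44 Pa.
ΔP_A/ΔP_B = 752.2/45.44 = 16.6.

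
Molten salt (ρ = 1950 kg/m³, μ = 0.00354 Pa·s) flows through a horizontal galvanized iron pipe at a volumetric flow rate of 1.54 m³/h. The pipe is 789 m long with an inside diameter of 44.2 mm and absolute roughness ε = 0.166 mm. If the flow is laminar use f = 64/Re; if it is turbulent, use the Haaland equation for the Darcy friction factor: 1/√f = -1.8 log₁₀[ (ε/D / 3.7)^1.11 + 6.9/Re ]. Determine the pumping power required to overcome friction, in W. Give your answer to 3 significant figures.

Q = 1.54 m³/h = 1.54/3600 = 0.0004278 m³/s.
Cross-sectional area A = πD²/4 = π(0.0442)²/4 = 0.001534 m²; mean velocity V = Q/A = 0.0004278/0.001534 = 0.2788 m/s.
Reynolds number Re = ρVD/μ = 1950 · 0.2788 · 0.0442 / 0.00354 = 6788.
Re > 4000 → turbulent. Relative roughness ε/D = 0.000166/0.0442 = 0.00376. Haaland: 1/√f = -1.8 log₁₀[(0.00376/3.7)^1.11 + 6.9/6788] = -1.8 log₁₀[0.000476 + 0.00102] = 5.087, so f = 0.03864.
Darcy-Weisbach: ΔP = f(L/D)(ρV²/2) = 0.03864·(789/0.0442)·(1950·0.2788²/2) = 0.03864·1.785e+04·75.78 = 5.227e+04 Pa.
Pumping power P = QΔP = 0.0004278·5.227e+04 = 22.36 W = 22.4 W.

P ≈ 22.4 W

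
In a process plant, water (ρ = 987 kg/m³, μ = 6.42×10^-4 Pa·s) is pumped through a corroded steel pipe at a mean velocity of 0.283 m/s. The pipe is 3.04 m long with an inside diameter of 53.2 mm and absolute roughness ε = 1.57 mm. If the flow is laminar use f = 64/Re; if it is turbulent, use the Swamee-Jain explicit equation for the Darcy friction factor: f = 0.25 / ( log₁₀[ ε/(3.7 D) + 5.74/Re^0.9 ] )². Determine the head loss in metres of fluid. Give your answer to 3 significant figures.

h_f ≈ 0.0137 m

Reynolds number Re = ρVD/μ = 987 · 0.283 · 0.0532 / 0.000642 = 2.315e+04.
Re > 4000 → turbulent. Relative roughness ε/D = 0.00157/0.0532 = 0.0295. Swamee-Jain: f = 0.25/(log₁₀[0.0295/3.7 + 5.74/2.315e+04^0.9])² = 0.25/(log₁₀[0.00798 + 0.000677])² = 0.25/(-2.063)² = 0.05875.
Darcy-Weisbach: ΔP = f(L/D)(ρV²/2) = 0.05875·(3.04/0.0532)·(987·0.283²/2) = 0.05875·57.14·39.52 = 132.7 Pa.
Head loss h_f = ΔP/(ρg) = 132.7/(987·9.81) = 0.0137 m.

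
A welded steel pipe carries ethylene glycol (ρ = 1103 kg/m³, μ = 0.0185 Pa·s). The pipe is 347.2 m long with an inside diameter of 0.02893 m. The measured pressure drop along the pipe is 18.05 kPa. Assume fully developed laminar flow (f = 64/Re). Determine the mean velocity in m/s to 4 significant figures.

For laminar flow, f = 64/Re with Re = ρVD/μ, so Darcy-Weisbach reduces to ΔP = 32μLV/D². Solving for V: V = ΔP·D²/(32μL) = 1.805e+04·(0.02893)²/(32·0.0185·347.2) = 0.0735 m/s.
Check: Re = ρVD/μ = 1103·0.0735·0.02893/0.0185 = 126.8 < 2300, so the laminar assumption holds.

V ≈ 0.07350 m/s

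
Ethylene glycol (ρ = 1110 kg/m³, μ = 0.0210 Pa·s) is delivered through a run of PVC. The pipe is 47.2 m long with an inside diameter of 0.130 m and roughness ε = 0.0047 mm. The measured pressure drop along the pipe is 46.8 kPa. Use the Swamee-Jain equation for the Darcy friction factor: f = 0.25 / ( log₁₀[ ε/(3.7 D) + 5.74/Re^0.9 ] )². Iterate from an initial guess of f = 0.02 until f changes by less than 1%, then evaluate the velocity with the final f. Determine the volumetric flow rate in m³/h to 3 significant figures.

Rearranging Darcy-Weisbach: V = √(2·ΔP·D/(f·L·ρ)). With ε/D = 4.7e-06/0.13 = 3.62e-05, iterate starting from f = 0.02:
  f = 0.02 → V = √(2·4.68e+04·0.13/(0.02·47.2·1110)) = 3.408 m/s; Re = ρVD/μ = 2.342e+04; f → 0.02492
  f = 0.02492 → V = 3.053 m/s; Re = 2.098e+04; f → 0.0256
  f = 0.0256 → V = 3.012 m/s; Re = 2.07e+04; f → 0.02569
Converged (Δf/f < 1%). With the final f = 0.02569: V = √(2·4.68e+04·0.13/(0.02569·47.2·1110)) = 3.007 m/s.
Q = V·A = 3.007·(π/4·0.13²) = 0.03991 m³/s = 144 m³/h.

Q ≈ 144 m³/h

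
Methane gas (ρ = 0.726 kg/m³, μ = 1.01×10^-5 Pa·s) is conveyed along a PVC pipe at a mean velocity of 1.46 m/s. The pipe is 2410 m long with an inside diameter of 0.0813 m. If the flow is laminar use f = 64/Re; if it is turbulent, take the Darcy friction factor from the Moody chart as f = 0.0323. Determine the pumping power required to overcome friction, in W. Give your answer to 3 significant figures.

P ≈ 5.62 W

Reynolds number Re = ρVD/μ = 0.726 · 1.46 · 0.0813 / 1.01e-05 = 8532.
Re > 4000 → turbulent; use the Moody-chart value f = 0.0323.
Darcy-Weisbach: ΔP = f(L/D)(ρV²/2) = 0.0323·(2410/0.0813)·(0.726·1.46²/2) = 0.0323·2.964e+04·0.7738 = 740.9 Pa.
Q = V·A = 1.46·0.005191 = 0.007579 m³/s.
Pumping power P = QΔP = 0.007579·740.9 = 5.615 W = 5.62 W.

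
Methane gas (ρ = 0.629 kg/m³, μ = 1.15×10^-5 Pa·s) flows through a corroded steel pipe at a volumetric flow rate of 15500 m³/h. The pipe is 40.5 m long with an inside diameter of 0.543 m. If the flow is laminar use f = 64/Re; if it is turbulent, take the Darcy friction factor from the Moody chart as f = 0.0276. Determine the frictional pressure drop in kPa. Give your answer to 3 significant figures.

ΔP ≈ 0.224 kPa

Q = 15500 m³/h = 15500/3600 = 4.306 m³/s.
Cross-sectional area A = πD²/4 = π(0.543)²/4 = 0.2316 m²; mean velocity V = Q/A = 4.306/0.2316 = 18.59 m/s.
Reynolds number Re = ρVD/μ = 0.629 · 18.59 · 0.543 / 1.15e-05 = 5.522e+05.
Re > 4000 → turbulent; use the Moody-chart value f = 0.0276.
Darcy-Weisbach: ΔP = f(L/D)(ρV²/2) = 0.0276·(40.5/0.543)·(0.629·18.59²/2) = 0.0276·74.59·108.7 = 223.8 Pa.
ΔP = 223.8 Pa = 0.224 kPa.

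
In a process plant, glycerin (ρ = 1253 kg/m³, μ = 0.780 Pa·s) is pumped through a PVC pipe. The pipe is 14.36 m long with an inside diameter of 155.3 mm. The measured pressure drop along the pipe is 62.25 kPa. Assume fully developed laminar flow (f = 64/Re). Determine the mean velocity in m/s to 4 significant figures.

V ≈ 4.189 m/s

For laminar flow, f = 64/Re with Re = ρVD/μ, so Darcy-Weisbach reduces to ΔP = 32μLV/D². Solving for V: V = ΔP·D²/(32μL) = 6.225e+04·(0.1553)²/(32·0.78·14.36) = 4.189 m/s.
Check: Re = ρVD/μ = 1253·4.189·0.1553/0.78 = 1045 < 2300, so the laminar assumption holds.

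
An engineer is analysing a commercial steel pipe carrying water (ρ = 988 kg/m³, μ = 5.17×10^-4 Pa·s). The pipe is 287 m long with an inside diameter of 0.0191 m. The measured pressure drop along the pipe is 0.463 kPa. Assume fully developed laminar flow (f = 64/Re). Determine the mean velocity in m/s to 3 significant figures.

V ≈ 0.0356 m/s

For laminar flow, f = 64/Re with Re = ρVD/μ, so Darcy-Weisbach reduces to ΔP = 32μLV/D². Solving for V: V = ΔP·D²/(32μL) = 463·(0.0191)²/(32·0.000517·287) = 0.03557 m/s.
Check: Re = ρVD/μ = 988·0.03557·0.0191/0.000517 = 1298 < 2300, so the laminar assumption holds.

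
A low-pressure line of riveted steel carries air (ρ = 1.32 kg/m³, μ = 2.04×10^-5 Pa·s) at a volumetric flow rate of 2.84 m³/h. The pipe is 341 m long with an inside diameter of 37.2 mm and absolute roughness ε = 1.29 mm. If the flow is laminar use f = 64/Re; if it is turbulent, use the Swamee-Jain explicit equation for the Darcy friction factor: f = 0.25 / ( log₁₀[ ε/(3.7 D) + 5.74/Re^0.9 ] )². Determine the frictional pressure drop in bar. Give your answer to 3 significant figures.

ΔP ≈ 0.00117 bar

Q = 2.84 m³/h = 2.84/3600 = 0.0007889 m³/s.
Cross-sectional area A = πD²/4 = π(0.0372)²/4 = 0.001087 m²; mean velocity V = Q/A = 0.0007889/0.001087 = 0.7258 m/s.
Reynolds number Re = ρVD/μ = 1.32 · 0.7258 · 0.0372 / 2.04e-05 = 1747.
Re < 2300 → laminar flow, so f = 64/Re = 64/1747 = 0.03663 (the turbulent correlation is not needed).
Darcy-Weisbach: ΔP = f(L/D)(ρV²/2) = 0.03663·(341/0.0372)·(1.32·0.7258²/2) = 0.03663·9167·0.3477 = 116.8 Pa.
ΔP = 116.8 Pa = 0.00117 bar.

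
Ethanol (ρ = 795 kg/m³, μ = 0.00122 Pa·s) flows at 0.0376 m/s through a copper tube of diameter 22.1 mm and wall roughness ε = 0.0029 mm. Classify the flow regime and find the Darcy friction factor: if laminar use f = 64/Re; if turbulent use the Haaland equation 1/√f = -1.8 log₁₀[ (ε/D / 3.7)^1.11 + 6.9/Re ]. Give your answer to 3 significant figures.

f ≈ 0.118

Re = ρVD/μ = 795·0.0376·0.0221/0.00122 = 541.5.
Re < 2300 → laminar, so f = 64/Re = 0.1182 (roughness is irrelevant in laminar flow).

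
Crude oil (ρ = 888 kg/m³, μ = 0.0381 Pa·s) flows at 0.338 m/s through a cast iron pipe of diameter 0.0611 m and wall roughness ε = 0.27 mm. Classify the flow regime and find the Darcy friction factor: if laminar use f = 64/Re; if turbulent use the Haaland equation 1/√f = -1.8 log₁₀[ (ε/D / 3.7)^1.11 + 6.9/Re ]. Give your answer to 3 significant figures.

Re = ρVD/μ = 888·0.338·0.0611/0.0381 = 481.3.
Re < 2300 → laminar, so f = 64/Re = 0.133 (roughness is irrelevant in laminar flow).

f ≈ 0.133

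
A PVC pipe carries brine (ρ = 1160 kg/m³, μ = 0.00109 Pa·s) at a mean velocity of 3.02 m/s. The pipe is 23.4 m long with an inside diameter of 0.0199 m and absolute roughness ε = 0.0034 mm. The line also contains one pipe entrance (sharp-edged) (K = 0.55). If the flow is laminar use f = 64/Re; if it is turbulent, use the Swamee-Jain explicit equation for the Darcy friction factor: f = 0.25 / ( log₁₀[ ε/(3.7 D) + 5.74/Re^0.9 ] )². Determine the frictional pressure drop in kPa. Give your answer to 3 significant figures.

ΔP ≈ 130 kPa

Reynolds number Re = ρVD/μ = 1160 · 3.02 · 0.0199 / 0.00109 = 6.396e+04.
Re > 4000 → turbulent. Relative roughness ε/D = 3.4e-06/0.0199 = 0.000171. Swamee-Jain: f = 0.25/(log₁₀[0.000171/3.7 + 5.74/6.396e+04^0.9])² = 0.25/(log₁₀[4.62e-05 + 0.000271])² = 0.25/(-3.498)² = 0.02043.
Total minor-loss coefficient ΣK = 1·0.55 = 0.55.
ΔP = [f·L/D + ΣK]·(ρV²/2) = [0.02043·23.4/0.0199 + 0.55]·(1160·3.02²/2) = [24.02 + 0.55]·5290 = 1.3e+05 Pa.
ΔP = 1.3e+05 Pa = 130 kPa.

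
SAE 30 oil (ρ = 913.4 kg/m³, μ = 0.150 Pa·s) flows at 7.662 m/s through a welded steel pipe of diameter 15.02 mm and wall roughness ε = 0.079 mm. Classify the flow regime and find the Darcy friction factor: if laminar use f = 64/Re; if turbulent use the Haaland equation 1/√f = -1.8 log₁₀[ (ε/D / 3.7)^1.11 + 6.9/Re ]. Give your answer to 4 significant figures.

Re = ρVD/μ = 913.4·7.662·0.01502/0.15 = 700.8.
Re < 2300 → laminar, so f = 64/Re = 0.09133 (roughness is irrelevant in laminar flow).

f ≈ 0.09133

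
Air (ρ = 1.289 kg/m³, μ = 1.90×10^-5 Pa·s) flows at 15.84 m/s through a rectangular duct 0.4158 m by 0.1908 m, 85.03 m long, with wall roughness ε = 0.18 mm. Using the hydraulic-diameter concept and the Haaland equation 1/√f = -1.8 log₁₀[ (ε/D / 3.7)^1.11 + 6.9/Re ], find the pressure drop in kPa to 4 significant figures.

ΔP ≈ 1.007 kPa

Hydraulic diameter D_h = 4A/P = 4·(0.4158·0.1908)/(2·(0.4158+0.1908)) = 0.3173/1.213 = 0.2616 m.
Re = ρVD_h/μ = 1.289·15.84·0.2616/1.9e-05 = 2.811e+05.
ε/D_h = 0.00018/0.2616 = 0.000688; Haaland gives 1/√f = -1.8 log₁₀[7.23e-05+2.45e-05] = 7.225, so f = 0.01916.
ΔP = f(L/D_h)(ρV²/2) = 0.01916·85.03/0.2616·161.7 = 1007 Pa.
ΔP = 1.007 kPa.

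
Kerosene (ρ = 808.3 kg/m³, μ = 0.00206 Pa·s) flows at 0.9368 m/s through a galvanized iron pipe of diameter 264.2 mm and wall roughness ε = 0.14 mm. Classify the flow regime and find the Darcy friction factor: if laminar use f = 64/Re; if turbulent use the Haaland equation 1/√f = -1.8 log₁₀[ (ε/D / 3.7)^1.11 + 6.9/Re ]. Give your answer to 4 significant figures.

Re = ρVD/μ = 808.3·0.9368·0.2642/0.00206 = 9.711e+04.
Re > 4000 → turbulent. ε/D = 0.00014/0.2642 = 0.00053; Haaland: 1/√f = -1.8 log₁₀[5.41e-05 + 7.1e-05] = 7.025, so f = 0.02027.

f ≈ 0.02027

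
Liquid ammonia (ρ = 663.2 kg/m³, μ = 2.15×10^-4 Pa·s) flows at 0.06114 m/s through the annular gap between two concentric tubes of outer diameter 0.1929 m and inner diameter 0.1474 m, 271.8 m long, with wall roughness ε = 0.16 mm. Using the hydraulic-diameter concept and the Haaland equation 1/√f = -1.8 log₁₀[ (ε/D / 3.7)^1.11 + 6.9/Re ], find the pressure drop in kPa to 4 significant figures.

Hydraulic diameter D_h = 4A/P = D_o - D_i = 0.1929 - 0.1474 = 0.0455 m.
Re = ρVD_h/μ = 663.2·0.06114·0.0455/0.000215 = 8581.
ε/D_h = 0.00016/0.0455 = 0.00352; Haaland gives 1/√f = -1.8 log₁₀[0.000442+0.000804] = 5.228, so f = 0.03659.
ΔP = f(L/D_h)(ρV²/2) = 0.03659·271.8/0.0455·1.24 = 270.9 Pa.
ΔP = 0.2709 kPa.

ΔP ≈ 0.2709 kPa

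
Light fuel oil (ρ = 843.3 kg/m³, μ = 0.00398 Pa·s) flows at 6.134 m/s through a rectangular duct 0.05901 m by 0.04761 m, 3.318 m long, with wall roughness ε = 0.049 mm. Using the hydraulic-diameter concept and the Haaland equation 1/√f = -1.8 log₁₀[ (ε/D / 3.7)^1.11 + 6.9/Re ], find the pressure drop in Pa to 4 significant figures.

ΔP ≈ 22580 Pa

Hydraulic diameter D_h = 4A/P = 4·(0.05901·0.04761)/(2·(0.05901+0.04761)) = 0.01124/0.2132 = 0.0527 m.
Re = ρVD_h/μ = 843.3·6.134·0.0527/0.00398 = 6.849e+04.
ε/D_h = 4.9e-05/0.0527 = 0.00093; Haaland gives 1/√f = -1.8 log₁₀[0.000101+0.000101] = 6.651, so f = 0.0226.
ΔP = f(L/D_h)(ρV²/2) = 0.0226·3.318/0.0527·1.586e+04 = 2.258e+04 Pa.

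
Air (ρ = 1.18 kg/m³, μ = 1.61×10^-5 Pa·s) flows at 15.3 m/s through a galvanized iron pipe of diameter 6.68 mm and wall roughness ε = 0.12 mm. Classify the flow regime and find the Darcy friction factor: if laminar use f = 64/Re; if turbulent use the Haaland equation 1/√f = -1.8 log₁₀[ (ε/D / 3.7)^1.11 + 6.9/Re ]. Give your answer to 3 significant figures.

Re = ρVD/μ = 1.18·15.3·0.00668/1.61e-05 = 7491.
Re > 4000 → turbulent. ε/D = 0.00012/0.00668 = 0.018; Haaland: 1/√f = -1.8 log₁₀[0.0027 + 0.000921] = 4.394, so f = 0.0518.

f ≈ 0.0518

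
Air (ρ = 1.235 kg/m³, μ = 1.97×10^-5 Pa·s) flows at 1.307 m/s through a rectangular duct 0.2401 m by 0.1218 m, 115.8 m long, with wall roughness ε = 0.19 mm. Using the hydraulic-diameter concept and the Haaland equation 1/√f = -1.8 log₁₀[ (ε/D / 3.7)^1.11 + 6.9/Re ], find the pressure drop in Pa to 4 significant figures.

Hydraulic diameter D_h = 4A/P = 4·(0.2401·0.1218)/(2·(0.2401+0.1218)) = 0.117/0.7238 = 0.1616 m.
Re = ρVD_h/μ = 1.235·1.307·0.1616/1.97e-05 = 1.324e+04.
ε/D_h = 0.00019/0.1616 = 0.00118; Haaland gives 1/√f = -1.8 log₁₀[0.000131+0.000521] = 5.734, so f = 0.03041.
ΔP = f(L/D_h)(ρV²/2) = 0.03041·115.8/0.1616·1.055 = 22.99 Pa.

ΔP ≈ 22.99 Pa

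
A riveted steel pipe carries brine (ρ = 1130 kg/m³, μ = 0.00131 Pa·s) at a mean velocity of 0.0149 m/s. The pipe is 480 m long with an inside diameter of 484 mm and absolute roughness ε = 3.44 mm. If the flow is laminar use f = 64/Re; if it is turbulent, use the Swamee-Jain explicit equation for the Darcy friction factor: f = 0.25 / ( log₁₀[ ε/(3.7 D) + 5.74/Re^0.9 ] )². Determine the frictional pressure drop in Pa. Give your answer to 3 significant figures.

Reynolds number Re = ρVD/μ = 1130 · 0.0149 · 0.484 / 0.00131 = 6221.
Re > 4000 → turbulent. Relative roughness ε/D = 0.00344/0.484 = 0.00711. Swamee-Jain: f = 0.25/(log₁₀[0.00711/3.7 + 5.74/6221^0.9])² = 0.25/(log₁₀[0.00192 + 0.00221])² = 0.25/(-2.384)² = 0.04399.
Darcy-Weisbach: ΔP = f(L/D)(ρV²/2) = 0.04399·(480/0.484)·(1130·0.0149²/2) = 0.04399·991.7·0.1254 = 5.472 Pa.

ΔP ≈ 5.47 Pa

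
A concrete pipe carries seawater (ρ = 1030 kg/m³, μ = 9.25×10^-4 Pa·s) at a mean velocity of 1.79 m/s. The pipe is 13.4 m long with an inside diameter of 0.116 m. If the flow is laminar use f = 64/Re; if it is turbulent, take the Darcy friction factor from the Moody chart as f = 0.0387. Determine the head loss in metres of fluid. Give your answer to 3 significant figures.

Reynolds number Re = ρVD/μ = 1030 · 1.79 · 0.116 / 0.000925 = 2.312e+05.
Re > 4000 → turbulent; use the Moody-chart value f = 0.0387.
Darcy-Weisbach: ΔP = f(L/D)(ρV²/2) = 0.0387·(13.4/0.116)·(1030·1.79²/2) = 0.0387·115.5·1650 = 7377 Pa.
Head loss h_f = ΔP/(ρg) = 7377/(1030·9.81) = 0.730 m.

h_f ≈ 0.730 m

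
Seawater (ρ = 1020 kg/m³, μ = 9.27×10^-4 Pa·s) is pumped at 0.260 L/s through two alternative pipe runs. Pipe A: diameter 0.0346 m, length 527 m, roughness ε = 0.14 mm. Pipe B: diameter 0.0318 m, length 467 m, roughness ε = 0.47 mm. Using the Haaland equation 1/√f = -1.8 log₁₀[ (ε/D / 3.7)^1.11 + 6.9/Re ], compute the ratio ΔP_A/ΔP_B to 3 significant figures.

ΔP_A/ΔP_B ≈ 0.563

Pipe A: V = Q/A = 0.00026/0.0009402 = 0.2765 m/s; Re = 1.053e+04; ε/D = 0.00405; Haaland → f = 0.03593; ΔP_A = f(L/D)(ρV²/2) = 2.134e+04 Pa.
Pipe B: V = Q/A = 0.00026/0.0007942 = 0.3274 m/s; Re = 1.145e+04; ε/D = 0.0148; Haaland → f = 0.04723; ΔP_B = f(L/D)(ρV²/2) = 3.791e+04 Pa.
ΔP_A/ΔP_B = 2.134e+04/3.791e+04 = 0.563.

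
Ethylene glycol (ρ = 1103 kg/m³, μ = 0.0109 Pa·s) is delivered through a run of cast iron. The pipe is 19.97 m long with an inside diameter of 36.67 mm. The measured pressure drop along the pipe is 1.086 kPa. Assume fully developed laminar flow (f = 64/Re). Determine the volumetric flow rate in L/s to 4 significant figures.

Q ≈ 0.2214 L/s

For laminar flow, f = 64/Re with Re = ρVD/μ, so Darcy-Weisbach reduces to ΔP = 32μLV/D². Solving for V: V = ΔP·D²/(32μL) = 1086·(0.03667)²/(32·0.0109·19.97) = 0.2097 m/s.
Check: Re = ρVD/μ = 1103·0.2097·0.03667/0.0109 = 778 < 2300, so the laminar assumption holds.
Q = V·A = 0.2097·(π/4·0.03667²) = 0.0002214 m³/s = 0.2214 L/s.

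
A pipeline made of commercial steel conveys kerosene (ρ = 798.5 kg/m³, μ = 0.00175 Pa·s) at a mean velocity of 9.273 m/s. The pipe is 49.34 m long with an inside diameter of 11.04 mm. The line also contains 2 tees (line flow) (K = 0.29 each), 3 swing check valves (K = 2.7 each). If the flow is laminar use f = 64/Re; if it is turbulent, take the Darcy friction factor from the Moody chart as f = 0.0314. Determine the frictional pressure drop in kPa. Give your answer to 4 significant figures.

Reynolds number Re = ρVD/μ = 798.5 · 9.273 · 0.01104 / 0.00175 = 4.671e+04.
Re > 4000 → turbulent; use the Moody-chart value f = 0.0314.
Total minor-loss coefficient ΣK = 2·0.29 + 3·2.7 = 8.68.
ΔP = [f·L/D + ΣK]·(ρV²/2) = [0.0314·49.34/0.01104 + 8.68]·(798.5·9.273²/2) = [140.3 + 8.68]·3.433e+04 = 5.116e+06 Pa.
ΔP = 5.116e+06 Pa = 5116 kPa.

ΔP ≈ 5116 kPa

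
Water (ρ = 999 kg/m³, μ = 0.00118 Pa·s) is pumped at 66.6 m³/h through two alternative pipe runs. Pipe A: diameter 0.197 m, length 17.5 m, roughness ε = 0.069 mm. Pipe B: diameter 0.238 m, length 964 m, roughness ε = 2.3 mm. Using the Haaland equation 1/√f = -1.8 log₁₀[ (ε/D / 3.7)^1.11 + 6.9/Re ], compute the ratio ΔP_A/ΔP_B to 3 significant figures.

ΔP_A/ΔP_B ≈ 0.0237

Pipe A: V = Q/A = 0.0185/0.03048 = 0.6069 m/s; Re = 1.012e+05; ε/D = 0.00035; Haaland → f = 0.01939; ΔP_A = f(L/D)(ρV²/2) = 316.9 Pa.
Pipe B: V = Q/A = 0.0185/0.04449 = 0.4158 m/s; Re = 8.379e+04; ε/D = 0.00966; Haaland → f = 0.03822; ΔP_B = f(L/D)(ρV²/2) = 1.337e+04 Pa.
ΔP_A/ΔP_B = 316.9/1.337e+04 = 0.0237.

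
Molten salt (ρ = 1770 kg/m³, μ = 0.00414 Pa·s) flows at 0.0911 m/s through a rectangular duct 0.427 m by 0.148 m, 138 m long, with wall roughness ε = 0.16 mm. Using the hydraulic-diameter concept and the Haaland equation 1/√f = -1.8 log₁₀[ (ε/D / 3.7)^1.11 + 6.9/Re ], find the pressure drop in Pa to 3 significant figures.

ΔP ≈ 153 Pa

Hydraulic diameter D_h = 4A/P = 4·(0.427·0.148)/(2·(0.427+0.148)) = 0.2528/1.15 = 0.2198 m.
Re = ρVD_h/μ = 1770·0.0911·0.2198/0.00414 = 8561.
ε/D_h = 0.00016/0.2198 = 0.000728; Haaland gives 1/√f = -1.8 log₁₀[7.69e-05+0.000806] = 5.497, so f = 0.03309.
ΔP = f(L/D_h)(ρV²/2) = 0.03309·138/0.2198·7.345 = 152.6 Pa.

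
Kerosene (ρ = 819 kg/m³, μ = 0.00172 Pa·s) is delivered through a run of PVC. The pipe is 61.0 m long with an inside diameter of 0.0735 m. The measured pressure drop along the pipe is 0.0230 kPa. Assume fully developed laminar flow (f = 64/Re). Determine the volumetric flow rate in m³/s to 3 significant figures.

For laminar flow, f = 64/Re with Re = ρVD/μ, so Darcy-Weisbach reduces to ΔP = 32μLV/D². Solving for V: V = ΔP·D²/(32μL) = 23·(0.0735)²/(32·0.00172·61) = 0.03701 m/s.
Check: Re = ρVD/μ = 819·0.03701·0.0735/0.00172 = 1295 < 2300, so the laminar assumption holds.
Q = V·A = 0.03701·(π/4·0.0735²) = 0.000157 m³/s = 1.57×10^-4 m³/s.

Q ≈ 1.57×10^-4 m³/s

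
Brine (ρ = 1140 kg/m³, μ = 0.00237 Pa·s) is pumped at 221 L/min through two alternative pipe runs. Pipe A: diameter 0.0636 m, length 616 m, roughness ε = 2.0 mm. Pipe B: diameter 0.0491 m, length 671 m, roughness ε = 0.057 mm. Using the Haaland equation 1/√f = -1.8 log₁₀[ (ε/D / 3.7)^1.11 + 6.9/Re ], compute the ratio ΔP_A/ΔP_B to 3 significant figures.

Pipe A: V = Q/A = 0.003683/0.003177 = 1.159 m/s; Re = 3.547e+04; ε/D = 0.0314; Haaland → f = 0.05927; ΔP_A = f(L/D)(ρV²/2) = 4.399e+05 Pa.
Pipe B: V = Q/A = 0.003683/0.001893 = 1.945 m/s; Re = 4.594e+04; ε/D = 0.00116; Haaland → f = 0.02444; ΔP_B = f(L/D)(ρV²/2) = 7.204e+05 Pa.
ΔP_A/ΔP_B = 4.399e+05/7.204e+05 = 0.611.

ΔP_A/ΔP_B ≈ 0.611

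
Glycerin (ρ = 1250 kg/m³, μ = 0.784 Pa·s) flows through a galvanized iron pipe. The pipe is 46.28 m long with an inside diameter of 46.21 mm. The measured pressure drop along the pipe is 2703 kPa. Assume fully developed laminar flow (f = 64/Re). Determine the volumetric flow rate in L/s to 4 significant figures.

For laminar flow, f = 64/Re with Re = ρVD/μ, so Darcy-Weisbach reduces to ΔP = 32μLV/D². Solving for V: V = ΔP·D²/(32μL) = 2.703e+06·(0.04621)²/(32·0.784·46.28) = 4.971 m/s.
Check: Re = ρVD/μ = 1250·4.971·0.04621/0.784 = 366.3 < 2300, so the laminar assumption holds.
Q = V·A = 4.971·(π/4·0.04621²) = 0.008337 m³/s = 8.337 L/s.

Q ≈ 8.337 L/s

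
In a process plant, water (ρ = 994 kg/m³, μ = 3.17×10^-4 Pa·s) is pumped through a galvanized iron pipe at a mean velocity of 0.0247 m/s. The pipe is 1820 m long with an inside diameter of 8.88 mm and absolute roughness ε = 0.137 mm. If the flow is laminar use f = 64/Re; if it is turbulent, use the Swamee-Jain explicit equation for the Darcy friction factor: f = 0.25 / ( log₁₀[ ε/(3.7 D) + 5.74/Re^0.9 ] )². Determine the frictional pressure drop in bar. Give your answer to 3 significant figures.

ΔP ≈ 0.0578 bar

Reynolds number Re = ρVD/μ = 994 · 0.0247 · 0.00888 / 0.000317 = 687.8.
Re < 2300 → laminar flow, so f = 64/Re = 64/687.8 = 0.09306 (the turbulent correlation is not needed).
Darcy-Weisbach: ΔP = f(L/D)(ρV²/2) = 0.09306·(1820/0.00888)·(994·0.0247²/2) = 0.09306·2.05e+05·0.3032 = 5783 Pa.
ΔP = 5783 Pa = 0.0578 bar.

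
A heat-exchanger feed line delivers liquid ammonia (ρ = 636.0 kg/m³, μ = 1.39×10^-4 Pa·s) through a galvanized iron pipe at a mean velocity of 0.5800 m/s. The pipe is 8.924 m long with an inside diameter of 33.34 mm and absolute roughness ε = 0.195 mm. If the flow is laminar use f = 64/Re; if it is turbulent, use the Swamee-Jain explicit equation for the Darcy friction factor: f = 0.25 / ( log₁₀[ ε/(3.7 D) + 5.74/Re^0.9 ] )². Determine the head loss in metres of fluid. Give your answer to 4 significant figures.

Reynolds number Re = ρVD/μ = 636 · 0.58 · 0.03334 / 0.000139 = 8.848e+04.
Re > 4000 → turbulent. Relative roughness ε/D = 0.000195/0.03334 = 0.00585. Swamee-Jain: f = 0.25/(log₁₀[0.00585/3.7 + 5.74/8.848e+04^0.9])² = 0.25/(log₁₀[0.00158 + 0.000203])² = 0.25/(-2.749)² = 0.03309.
Darcy-Weisbach: ΔP = f(L/D)(ρV²/2) = 0.03309·(8.924/0.03334)·(636·0.58²/2) = 0.03309·267.7·107 = 947.4 Pa.
Head loss h_f = ΔP/(ρg) = 947.4/(636·9.81) = 0.1519 m.

h_f ≈ 0.1519 m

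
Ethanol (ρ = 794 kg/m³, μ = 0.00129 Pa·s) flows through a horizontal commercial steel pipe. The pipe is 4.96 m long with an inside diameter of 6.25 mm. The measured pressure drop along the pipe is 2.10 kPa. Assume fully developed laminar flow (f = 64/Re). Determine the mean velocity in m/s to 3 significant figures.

For laminar flow, f = 64/Re with Re = ρVD/μ, so Darcy-Weisbach reduces to ΔP = 32μLV/D². Solving for V: V = ΔP·D²/(32μL) = 2100·(0.00625)²/(32·0.00129·4.96) = 0.4006 m/s.
Check: Re = ρVD/μ = 794·0.4006·0.00625/0.00129 = 1541 < 2300, so the laminar assumption holds.

V ≈ 0.401 m/s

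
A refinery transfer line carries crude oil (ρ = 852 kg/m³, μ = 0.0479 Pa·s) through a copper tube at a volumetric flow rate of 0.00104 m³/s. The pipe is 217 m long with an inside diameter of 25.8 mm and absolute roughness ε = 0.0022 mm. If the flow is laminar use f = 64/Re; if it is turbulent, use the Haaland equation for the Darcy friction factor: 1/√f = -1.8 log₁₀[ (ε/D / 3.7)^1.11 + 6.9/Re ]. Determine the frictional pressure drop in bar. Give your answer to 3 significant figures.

ΔP ≈ 9.94 bar

Cross-sectional area A = πD²/4 = π(0.0258)²/4 = 0.0005228 m²; mean velocity V = Q/A = 0.00104/0.0005228 = 1.989 m/s.
Reynolds number Re = ρVD/μ = 852 · 1.989 · 0.0258 / 0.0479 = 912.9.
Re < 2300 → laminar flow, so f = 64/Re = 64/912.9 = 0.07011 (the turbulent correlation is not needed).
Darcy-Weisbach: ΔP = f(L/D)(ρV²/2) = 0.07011·(217/0.0258)·(852·1.989²/2) = 0.07011·8411·1686 = 9.941e+05 Pa.
ΔP = 9.941e+05 Pa = 9.94 bar.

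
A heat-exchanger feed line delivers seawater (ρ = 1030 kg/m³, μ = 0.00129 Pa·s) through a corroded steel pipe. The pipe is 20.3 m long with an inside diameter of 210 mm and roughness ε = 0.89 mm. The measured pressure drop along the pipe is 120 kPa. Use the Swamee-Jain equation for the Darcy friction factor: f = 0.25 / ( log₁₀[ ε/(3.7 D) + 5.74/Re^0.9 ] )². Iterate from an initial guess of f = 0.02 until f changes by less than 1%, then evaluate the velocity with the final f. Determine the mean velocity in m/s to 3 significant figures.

V ≈ 9.11 m/s

Rearranging Darcy-Weisbach: V = √(2·ΔP·D/(f·L·ρ)). With ε/D = 0.00089/0.21 = 0.00424, iterate starting from f = 0.02:
  f = 0.02 → V = √(2·1.2e+05·0.21/(0.02·20.3·1030)) = 10.98 m/s; Re = ρVD/μ = 1.841e+06; f → 0.029
  f = 0.029 → V = 9.117 m/s; Re = 1.529e+06; f → 0.02902
Converged (Δf/f < 1%). With the final f = 0.02902: V = √(2·1.2e+05·0.21/(0.02902·20.3·1030)) = 9.114 m/s.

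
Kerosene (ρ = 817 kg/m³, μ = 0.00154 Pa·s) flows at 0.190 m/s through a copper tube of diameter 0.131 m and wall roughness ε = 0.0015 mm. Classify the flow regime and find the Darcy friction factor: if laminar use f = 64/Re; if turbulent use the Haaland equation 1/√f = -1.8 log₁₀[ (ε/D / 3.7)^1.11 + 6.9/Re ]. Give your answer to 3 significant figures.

f ≈ 0.0287

Re = ρVD/μ = 817·0.19·0.131/0.00154 = 1.32e+04.
Re > 4000 → turbulent. ε/D = 1.5e-06/0.131 = 1.15e-05; Haaland: 1/√f = -1.8 log₁₀[7.67e-07 + 0.000523] = 5.906, so f = 0.02867.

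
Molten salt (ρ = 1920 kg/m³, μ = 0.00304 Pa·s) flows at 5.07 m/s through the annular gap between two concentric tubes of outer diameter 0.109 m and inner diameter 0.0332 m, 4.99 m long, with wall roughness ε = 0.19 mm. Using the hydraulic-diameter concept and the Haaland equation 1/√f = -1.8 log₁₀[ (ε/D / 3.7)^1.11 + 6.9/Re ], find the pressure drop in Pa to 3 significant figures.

Hydraulic diameter D_h = 4A/P = D_o - D_i = 0.109 - 0.0332 = 0.0758 m.
Re = ρVD_h/μ = 1920·5.07·0.0758/0.00304 = 2.427e+05.
ε/D_h = 0.00019/0.0758 = 0.00251; Haaland gives 1/√f = -1.8 log₁₀[0.000304+2.84e-05] = 6.262, so f = 0.0255.
ΔP = f(L/D_h)(ρV²/2) = 0.0255·4.99/0.0758·2.468e+04 = 4.143e+04 Pa.

ΔP ≈ 41400 Pa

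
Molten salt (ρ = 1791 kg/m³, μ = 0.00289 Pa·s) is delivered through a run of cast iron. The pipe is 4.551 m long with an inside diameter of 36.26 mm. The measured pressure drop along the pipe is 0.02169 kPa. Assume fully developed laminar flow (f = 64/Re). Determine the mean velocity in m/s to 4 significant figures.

V ≈ 0.06776 m/s

For laminar flow, f = 64/Re with Re = ρVD/μ, so Darcy-Weisbach reduces to ΔP = 32μLV/D². Solving for V: V = ΔP·D²/(32μL) = 21.69·(0.03626)²/(32·0.00289·4.551) = 0.06776 m/s.
Check: Re = ρVD/μ = 1791·0.06776·0.03626/0.00289 = 1523 < 2300, so the laminar assumption holds.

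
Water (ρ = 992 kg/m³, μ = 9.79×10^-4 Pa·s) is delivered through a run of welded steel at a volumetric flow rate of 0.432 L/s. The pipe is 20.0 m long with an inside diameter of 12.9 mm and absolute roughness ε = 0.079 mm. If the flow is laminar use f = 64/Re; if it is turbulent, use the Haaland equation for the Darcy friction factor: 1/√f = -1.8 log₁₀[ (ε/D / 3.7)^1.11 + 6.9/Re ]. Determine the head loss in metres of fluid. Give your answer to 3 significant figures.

Q = 0.432 L/s = 0.432/1000 = 0.000432 m³/s.
Cross-sectional area A = πD²/4 = π(0.0129)²/4 = 0.0001307 m²; mean velocity V = Q/A = 0.000432/0.0001307 = 3.305 m/s.
Reynolds number Re = ρVD/μ = 992 · 3.305 · 0.0129 / 0.000979 = 4.32e+04.
Re > 4000 → turbulent. Relative roughness ε/D = 7.9e-05/0.0129 = 0.00612. Haaland: 1/√f = -1.8 log₁₀[(0.00612/3.7)^1.11 + 6.9/4.32e+04] = -1.8 log₁₀[0.000818 + 0.00016] = 5.417, so f = 0.03407.
Darcy-Weisbach: ΔP = f(L/D)(ρV²/2) = 0.03407·(20/0.0129)·(992·3.305²/2) = 0.03407·1550·5419 = 2.863e+05 Pa.
Head loss h_f = ΔP/(ρg) = 2.863e+05/(992·9.81) = 29.4 m.

h_f ≈ 29.4 m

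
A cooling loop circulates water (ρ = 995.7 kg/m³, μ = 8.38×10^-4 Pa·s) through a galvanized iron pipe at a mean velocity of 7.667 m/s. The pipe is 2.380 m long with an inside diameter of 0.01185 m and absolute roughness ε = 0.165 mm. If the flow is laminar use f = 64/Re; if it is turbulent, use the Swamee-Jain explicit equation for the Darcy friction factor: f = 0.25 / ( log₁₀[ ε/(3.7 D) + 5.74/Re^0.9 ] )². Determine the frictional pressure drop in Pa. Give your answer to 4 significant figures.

ΔP ≈ 254000 Pa

Reynolds number Re = ρVD/μ = 995.7 · 7.667 · 0.01185 / 0.000838 = 1.08e+05.
Re > 4000 → turbulent. Relative roughness ε/D = 0.000165/0.01185 = 0.0139. Swamee-Jain: f = 0.25/(log₁₀[0.0139/3.7 + 5.74/1.08e+05^0.9])² = 0.25/(log₁₀[0.00376 + 0.000169])² = 0.25/(-2.405)² = 0.04321.
Darcy-Weisbach: ΔP = f(L/D)(ρV²/2) = 0.04321·(2.38/0.01185)·(995.7·7.667²/2) = 0.04321·200.8·2.927e+04 = 2.54e+05 Pa.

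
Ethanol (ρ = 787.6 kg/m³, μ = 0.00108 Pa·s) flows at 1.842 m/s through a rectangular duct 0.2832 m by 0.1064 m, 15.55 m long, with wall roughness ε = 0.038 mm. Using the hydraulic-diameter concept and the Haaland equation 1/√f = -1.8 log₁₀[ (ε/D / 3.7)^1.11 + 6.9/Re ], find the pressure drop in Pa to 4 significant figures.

Hydraulic diameter D_h = 4A/P = 4·(0.2832·0.1064)/(2·(0.2832+0.1064)) = 0.1205/0.7792 = 0.1547 m.
Re = ρVD_h/μ = 787.6·1.842·0.1547/0.00108 = 2.078e+05.
ε/D_h = 3.8e-05/0.1547 = 0.000246; Haaland gives 1/√f = -1.8 log₁₀[2.3e-05+3.32e-05] = 7.65, so f = 0.01709.
ΔP = f(L/D_h)(ρV²/2) = 0.01709·15.55/0.1547·1336 = 2295 Pa.

ΔP ≈ 2295 Pa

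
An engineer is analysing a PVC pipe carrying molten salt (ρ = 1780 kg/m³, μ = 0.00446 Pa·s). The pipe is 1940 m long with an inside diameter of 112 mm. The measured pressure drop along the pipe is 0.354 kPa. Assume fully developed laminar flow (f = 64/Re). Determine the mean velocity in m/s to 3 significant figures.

For laminar flow, f = 64/Re with Re = ρVD/μ, so Darcy-Weisbach reduces to ΔP = 32μLV/D². Solving for V: V = ΔP·D²/(32μL) = 354·(0.112)²/(32·0.00446·1940) = 0.01604 m/s.
Check: Re = ρVD/μ = 1780·0.01604·0.112/0.00446 = 716.9 < 2300, so the laminar assumption holds.

V ≈ 0.0160 m/s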